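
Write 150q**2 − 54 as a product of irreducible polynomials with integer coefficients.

Pull out the common factor 6; 25q**2 − 9 is a difference of squares.

6(5q + 3)(5q − 3)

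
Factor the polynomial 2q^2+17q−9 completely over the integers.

Need a pair with product 2·(−9) = −18 and sum 17: that's −1 and 18.
Split the middle term: 2q^2−q + 18q−9 = q(2q−1) + 9(2q−1).

(2q−1)(q+9)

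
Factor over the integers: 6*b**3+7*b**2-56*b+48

Testing divisors of the constant over divisors of the leading coefficient, b = 3/2 is a root, so (2*b-3) divides it; the quotient is 3*b**2+8*b-16.
The remaining quadratic factors as (b+4)(3*b-4).

(2*b-3)*(3*b-4)*(b+4)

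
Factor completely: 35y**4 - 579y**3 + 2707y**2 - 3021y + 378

Among the possible rational roots, y = 1/7 is a root, so (7y - 1) divides it; the quotient is 5y**3 - 82y**2 + 375y - 378.
Continuing, y = 7/5 is a root, giving the factor (5y - 7) and quotient y**2 - 15y + 54.
The remaining quadratic factors as (y - 6)(y - 9).

(5y - 7)(7y - 1)(y - 6)(y - 9)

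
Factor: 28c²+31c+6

(4c+1)(7c+6)

Need a pair with product 28·6 = 168 and sum 31: that's 7 and 24.
Split the middle term: 28c²+7c + 24c+6 = 7c(4c+1) + 6(4c+1).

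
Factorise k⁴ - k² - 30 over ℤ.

Substitute u = k² to get a quadratic in u, then factor.
k² - 6 is irreducible over ℤ (6 is not a perfect square).
k² + 5 is irreducible over ℤ (always positive, so no real roots).

(k² + 5)·(k² - 6)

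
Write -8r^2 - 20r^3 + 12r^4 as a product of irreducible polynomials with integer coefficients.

Pull out the common factor 4r^2, then factor the remaining trinomial.

4r^2(3r + 1)(r - 2)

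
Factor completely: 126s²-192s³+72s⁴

6s²(2s-3)(6s-7)

Pull out the common factor 6s², then factor the remaining trinomial.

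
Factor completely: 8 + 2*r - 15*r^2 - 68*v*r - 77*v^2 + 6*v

-(7*v + 3*r + 2)*(11*v + 5*r - 4)

Group: -7*v*(11*v + 5*r - 4) + (-3*r - 2)*(11*v + 5*r - 4); both groups contain (11*v + 5*r - 4).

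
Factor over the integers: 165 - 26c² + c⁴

Substitute u = c² to get a quadratic in u, then factor.
c² - 11 is irreducible over ℤ (11 is not a perfect square).
c² - 15 is irreducible over ℤ (15 is not a perfect square).

(c² - 11)(c² - 15)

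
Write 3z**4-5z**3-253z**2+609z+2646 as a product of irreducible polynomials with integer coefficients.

(3z+7)(z+9)(z-6)(z-7)

Among the possible rational roots, z = -9 is a root, giving the factor (z+9) and quotient 3z**3-32z**2+35z+294.
Continuing, z = 6 is a root, giving the factor (z-6) and quotient 3z**2-14z-49.
The remaining quadratic factors as (3z+7)(z-7).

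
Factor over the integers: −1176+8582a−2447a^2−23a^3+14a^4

(2a−7)(7a−1)(a+14)(a−12)

Trying the rational-root candidates, a = 1/7 is a root, giving the factor (7a−1) and quotient 2a^3−3a^2−350a+1176.
Then a = −14 is a root, so (a+14) is a factor; dividing leaves 2a^2−31a+84.
The remaining quadratic factors as (a−12)(2a−7).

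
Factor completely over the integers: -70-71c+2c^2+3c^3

Testing divisors of the constant over divisors of the leading coefficient, c = -1 is a root, so (c+1) is a factor; dividing leaves 3c^2-c-70.
The remaining quadratic factors as (c-5)(3c+14).

(3c+14)(c+1)(c-5)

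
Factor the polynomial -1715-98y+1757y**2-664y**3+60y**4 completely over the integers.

By the rational root theorem, y = 7 is a root, so (y-7) is a factor; dividing leaves 60y**3-244y**2+49y+245.
Then y = -5/6 is a root, so (6y+5) divides it; the quotient is 10y**2-49y+49.
The remaining quadratic factors as (2y-7)(5y-7).

(2y-7)(5y-7)(6y+5)(y-7)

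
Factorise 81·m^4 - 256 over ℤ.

(3·m + 4)·(3·m - 4)·(9·m^2 + 16)

Difference of squares twice: with A = 3·m and B = 4, A⁴ − B⁴ = (A² − B²)(A² + B²), and A² − B² factors again.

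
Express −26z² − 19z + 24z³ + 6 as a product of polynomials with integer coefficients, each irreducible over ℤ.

(2z − 3)(3z + 2)(4z − 1)

By the rational root theorem, z = 3/2 is a root, giving the factor (2z − 3) and quotient 12z² + 5z − 2.
The remaining quadratic factors as (3z + 2)(4z − 1).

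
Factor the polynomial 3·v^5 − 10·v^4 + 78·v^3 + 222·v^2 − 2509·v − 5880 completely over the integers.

Trying the rational-root candidates, v = −8/3 is a root, so (3·v + 8) is a factor; dividing leaves v^4 − 6·v^3 + 42·v^2 − 38·v − 735.
Then v = −3 is a root, giving the factor (v + 3) and quotient v^3 − 9·v^2 + 69·v − 245.
Continuing, v = 5 is a root, so (v − 5) divides it; the quotient is v^2 − 4·v + 49.
The quadratic v^2 − 4·v + 49 has discriminant −180 < 0 and is irreducible over ℤ.

(3·v + 8)·(v + 3)·(v − 5)·(v^2 − 4·v + 49)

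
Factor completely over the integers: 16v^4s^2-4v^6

Factor out 4v^4 first: what remains is -v^2+4s^2.
Recognize a difference of squares with the parts 2s and v.

-4v^4(v-2s)(v+2s)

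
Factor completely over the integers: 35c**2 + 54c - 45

Need a pair with product 35·(-45) = -1575 and sum 54: that's 75 and -21.
Split the middle term: 35c**2 + 75c - 21c - 45 = 5c(7c + 15) - 3(7c + 15).

(5c - 3)(7c + 15)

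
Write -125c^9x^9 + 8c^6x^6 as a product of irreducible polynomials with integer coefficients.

-c^6x^6(5cx - 2)(25c^2x^2 + 10cx + 4)

Every term has a factor of c^6x^6; factoring it out leaves -125c^3x^3 + 8.
Recognize a difference of cubes with the parts 2 and 5cx.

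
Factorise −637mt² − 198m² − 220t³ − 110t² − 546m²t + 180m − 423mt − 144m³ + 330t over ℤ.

−(3m + 4t + 6)(6m + 11t)(8m + 5t − 5)

Group: 3m(−48m² − 118mt + 30m − 55t² + 55t) + (4t + 6)(−48m² − 118mt + 30m − 55t² + 55t); both groups contain (−48m² − 118mt + 30m − 55t² + 55t), so (3m + 4t + 6) is a factor with cofactor −48m² − 118mt + 30m − 55t² + 55t.
The cofactor groups again: −48m² − 118mt + 30m − 55t² + 55t = −6m(8m + 5t − 5) − 11t(8m + 5t − 5); both groups contain (8m + 5t − 5), giving −(6m + 11t)(8m + 5t − 5).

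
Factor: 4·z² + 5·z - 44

Need a pair with product 4·(-44) = -176 and sum 5: that's -11 and 16.
Split the middle term: 4·z² - 11·z + 16·z - 44 = z·(4·z - 11) + 4·(4·z - 11).

(4·z - 11)·(z + 4)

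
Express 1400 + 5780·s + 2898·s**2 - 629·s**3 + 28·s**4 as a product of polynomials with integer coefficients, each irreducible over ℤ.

By the rational root theorem, s = 10 is a root, so (s - 10) is a factor; dividing leaves 28·s**3 - 349·s**2 - 592·s - 140.
Next, s = -5/4 is a root, so (4·s + 5) is a factor; dividing leaves 7·s**2 - 96·s - 28.
The remaining quadratic factors as (7·s + 2)(s - 14).

(4·s + 5)·(7·s + 2)·(s - 10)·(s - 14)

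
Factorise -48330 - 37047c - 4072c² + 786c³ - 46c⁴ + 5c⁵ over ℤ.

(5c + 9)(c + 3)(c - 10)(c² - 4c + 179)

By the rational root theorem, c = -9/5 is a root, so (5c + 9) is a factor; dividing leaves c⁴ - 11c³ + 177c² - 1133c - 5370.
Then c = 10 is a root, so (c - 10) divides it; the quotient is c³ - c² + 167c + 537.
Then c = -3 is a root, giving the factor (c + 3) and quotient c² - 4c + 179.
The quadratic c² - 4c + 179 has discriminant -700 < 0 and is irreducible over ℤ.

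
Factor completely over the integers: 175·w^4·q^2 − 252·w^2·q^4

7·q^2·w^2·(5·w − 6·q)·(5·w + 6·q)

Pull out the common factor 7·w^2·q^2; 25·w^2 − 36·q^2 is a difference of squares.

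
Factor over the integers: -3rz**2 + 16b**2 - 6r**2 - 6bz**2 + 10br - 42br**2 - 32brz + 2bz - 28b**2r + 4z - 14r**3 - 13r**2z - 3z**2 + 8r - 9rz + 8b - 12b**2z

Group: 7r(-4b**2 - 6br - 2bz - 2b - 2r**2 - rz - 2r - z) + (3z - 4)(-4b**2 - 6br - 2bz - 2b - 2r**2 - rz - 2r - z); both groups contain (-4b**2 - 6br - 2bz - 2b - 2r**2 - rz - 2r - z), so (7r + 3z - 4) is a factor with cofactor -4b**2 - 6br - 2bz - 2b - 2r**2 - rz - 2r - z.
The cofactor groups again: -4b**2 - 6br - 2bz - 2b - 2r**2 - rz - 2r - z = -2b(2b + 2r + z) + (-r - 1)(2b + 2r + z); both groups contain (2b + 2r + z), giving -(2b + r + 1)(2b + 2r + z).

-(2b + 2r + z)(2b + r + 1)(7r + 3z - 4)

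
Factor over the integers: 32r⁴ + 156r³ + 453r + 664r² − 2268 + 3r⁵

Trying the rational-root candidates, r = −7 is a root, so (r + 7) divides it; the quotient is 3r⁴ + 11r³ + 79r² + 111r − 324.
Then r = −3 is a root, giving the factor (r + 3) and quotient 3r³ + 2r² + 73r − 108.
Then r = 4/3 is a root, so (3r − 4) is a factor; dividing leaves r² + 2r + 27.
The quadratic r² + 2r + 27 has discriminant −104 < 0 and is irreducible over ℤ.

(3r − 4)(r + 3)(r + 7)(r² + 2r + 27)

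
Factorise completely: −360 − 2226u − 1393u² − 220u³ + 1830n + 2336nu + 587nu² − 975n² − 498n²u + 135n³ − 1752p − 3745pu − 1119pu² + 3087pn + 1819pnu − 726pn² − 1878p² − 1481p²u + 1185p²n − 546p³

−(6p − 3n + 5u + 12)(13p − 5n + 4u + 15)(7p − 9n + 11u + 2)

Group: 6p(−91p² + 152pn − 171pu − 131p − 45n² + 91nu + 145n − 44u² − 173u − 30) + (−3n + 5u + 12)(−91p² + 152pn − 171pu − 131p − 45n² + 91nu + 145n − 44u² − 173u − 30); both groups contain (−91p² + 152pn − 171pu − 131p − 45n² + 91nu + 145n − 44u² − 173u − 30), so (6p − 3n + 5u + 12) is a factor with cofactor −91p² + 152pn − 171pu − 131p − 45n² + 91nu + 145n − 44u² − 173u − 30.
The cofactor groups again: −91p² + 152pn − 171pu − 131p − 45n² + 91nu + 145n − 44u² − 173u − 30 = −7p(13p − 5n + 4u + 15) + (9n − 11u − 2)(13p − 5n + 4u + 15); both groups contain (13p − 5n + 4u + 15), giving −(7p − 9n + 11u + 2)(13p − 5n + 4u + 15).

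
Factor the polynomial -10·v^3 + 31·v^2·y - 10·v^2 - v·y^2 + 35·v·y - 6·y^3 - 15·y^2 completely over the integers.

Group: v·(-10·v^2 + v·y - 10·v + 2·y^2 + 5·y) - 3·y·(-10·v^2 + v·y - 10·v + 2·y^2 + 5·y); both groups contain (-10·v^2 + v·y - 10·v + 2·y^2 + 5·y), so (v - 3·y) is a factor with cofactor -10·v^2 + v·y - 10·v + 2·y^2 + 5·y.
The cofactor groups again: -10·v^2 + v·y - 10·v + 2·y^2 + 5·y = -5·v·(2·v - y) + (-2·y - 5)·(2·v - y); both groups contain (2·v - y), giving -(5·v + 2·y + 5)·(2·v - y).

-(2·v - y)·(5·v + 2·y + 5)·(v - 3·y)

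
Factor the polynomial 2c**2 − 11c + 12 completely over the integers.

(2c − 3)(c − 4)

Need a pair with product 2·12 = 24 and sum −11: that's −8 and −3.
Split the middle term: 2c**2 − 8c − 3c + 12 = 2c(c − 4) − 3(c − 4).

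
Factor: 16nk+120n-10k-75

Group as (16nk+120n) + (-10k-75) = 8n(2k+15) - 5(2k+15).
Both groups share the factor (2k+15).

(2k+15)(8n-5)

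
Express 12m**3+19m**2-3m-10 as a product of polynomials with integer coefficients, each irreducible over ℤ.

(3m-2)(4m+5)(m+1)

Testing divisors of the constant over divisors of the leading coefficient, m = 2/3 is a root, so (3m-2) divides it; the quotient is 4m**2+9m+5.
The remaining quadratic factors as (4m+5)(m+1).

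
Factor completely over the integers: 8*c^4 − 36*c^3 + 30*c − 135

Group as (8*c^4 + 30*c) + (−36*c^3 − 135) = 2*c*(4*c^3 + 15) − 9*(4*c^3 + 15).
Both groups share the factor (4*c^3 + 15).

(2*c − 9)*(4*c^3 + 15)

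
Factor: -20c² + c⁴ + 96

(c² - 12)(c² - 8)

Substitute u = c² to get a quadratic in u, then factor.
c² - 8 is irreducible over ℤ (8 is not a perfect square).
c² - 12 is irreducible over ℤ (12 is not a perfect square).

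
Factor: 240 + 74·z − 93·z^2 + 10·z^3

(2·z − 5)·(5·z + 6)·(z − 8)

Among the possible rational roots, z = 5/2 is a root, so (2·z − 5) divides it; the quotient is 5·z^2 − 34·z − 48.
The remaining quadratic factors as (5·z + 6)(z − 8).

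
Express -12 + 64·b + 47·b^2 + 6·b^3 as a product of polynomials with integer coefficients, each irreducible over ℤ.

(6·b - 1)·(b + 2)·(b + 6)

Among the possible rational roots, b = -6 is a root, giving the factor (b + 6) and quotient 6·b^2 + 11·b - 2.
The remaining quadratic factors as (b + 2)(6·b - 1).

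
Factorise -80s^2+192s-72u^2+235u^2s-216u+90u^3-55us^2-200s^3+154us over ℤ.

Group: 2u(45u^2+5us+54u-40s^2-48s) + (5s-4)(45u^2+5us+54u-40s^2-48s); both groups contain (45u^2+5us+54u-40s^2-48s), so (2u+5s-4) is a factor with cofactor 45u^2+5us+54u-40s^2-48s.
The cofactor groups again: 45u^2+5us+54u-40s^2-48s = 5u(9u-8s) + (5s+6)(9u-8s); both groups contain (9u-8s), giving (5u+5s+6)(9u-8s).

(9u-8s)(2u+5s-4)(5u+5s+6)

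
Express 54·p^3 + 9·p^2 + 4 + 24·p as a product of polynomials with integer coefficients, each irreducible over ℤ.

(6·p + 1)·(9·p^2 + 4)

Group as (54·p^3 + 24·p) + (9·p^2 + 4) = 6·p·(9·p^2 + 4) + (9·p^2 + 4).
Both groups share the factor (9·p^2 + 4).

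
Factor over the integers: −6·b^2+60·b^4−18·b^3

6·b^2·(2·b−1)·(5·b+1)

Pull out the common factor 6·b^2, then factor the remaining trinomial.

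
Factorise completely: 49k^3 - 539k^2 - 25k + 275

(7k + 5)(7k - 5)(k - 11)

By the rational root theorem, k = 11 is a root, so (k - 11) is a factor; dividing leaves 49k^2 - 25.
The remaining quadratic factors as (7k + 5)(7k - 5).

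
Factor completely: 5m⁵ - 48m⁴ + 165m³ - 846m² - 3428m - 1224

(5m + 2)(m + 2)(m - 9)(m² - 3m + 34)

Among the possible rational roots, m = 9 is a root, giving the factor (m - 9) and quotient 5m⁴ - 3m³ + 138m² + 396m + 136.
Then m = -2 is a root, so (m + 2) is a factor; dividing leaves 5m³ - 13m² + 164m + 68.
Continuing, m = -2/5 is a root, so (5m + 2) is a factor; dividing leaves m² - 3m + 34.
The quadratic m² - 3m + 34 has discriminant -127 < 0 and is irreducible over ℤ.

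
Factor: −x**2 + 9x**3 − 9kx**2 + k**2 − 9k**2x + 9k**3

(9k − 9x + 1)(k + x)(k − x)

Group: k(9k**2 + k − 9x**2 + x) − x(9k**2 + k − 9x**2 + x); both groups contain (9k**2 + k − 9x**2 + x), so (k − x) is a factor with cofactor 9k**2 + k − 9x**2 + x.
The cofactor groups again: 9k**2 + k − 9x**2 + x = 9k(k + x) + (−9x + 1)(k + x); both groups contain (k + x), giving (9k − 9x + 1)(k + x).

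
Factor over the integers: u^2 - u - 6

Two integers with product -6 and sum -1 are -3 and 2.

(u + 2)(u - 3)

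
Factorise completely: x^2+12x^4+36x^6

Pull out the common factor x^2, leaving 36x^4+12x^2+1.
Recognize a perfect-square trinomial with the parts 1 and 6x^2.

x^2(6x^2+1)^2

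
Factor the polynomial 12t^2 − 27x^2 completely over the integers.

Pull out the common factor 3; 4t^2 − 9x^2 is a difference of squares.

3(2t + 3x)(2t − 3x)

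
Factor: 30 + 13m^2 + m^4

Substitute u = m^2 to get a quadratic in u, then factor.
m^2 + 10 is irreducible over ℤ (always positive, so no real roots).
m^2 + 3 is irreducible over ℤ (always positive, so no real roots).

(m^2 + 10)(m^2 + 3)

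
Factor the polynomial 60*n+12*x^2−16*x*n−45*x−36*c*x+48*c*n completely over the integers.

Group: −3*x*(12*c−4*x+15) + 4*n*(12*c−4*x+15); both groups contain (12*c−4*x+15).

−(3*x−4*n)*(12*c−4*x+15)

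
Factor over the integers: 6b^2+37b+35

Need a pair with product 6·35 = 210 and sum 37: that's 7 and 30.
Split the middle term: 6b^2+7b + 30b+35 = b(6b+7) + 5(6b+7).

(6b+7)(b+5)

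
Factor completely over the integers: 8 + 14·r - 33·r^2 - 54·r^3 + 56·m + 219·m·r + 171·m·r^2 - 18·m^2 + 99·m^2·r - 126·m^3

-(3·m + 3·r + 2)·(6·m - 9·r - 4)·(7·m - 2·r + 1)

Group: 7·m·(-18·m^2 + 9·m·r + 27·r^2 + 30·r + 8) + (-2·r + 1)·(-18·m^2 + 9·m·r + 27·r^2 + 30·r + 8); both groups contain (-18·m^2 + 9·m·r + 27·r^2 + 30·r + 8), so (7·m - 2·r + 1) is a factor with cofactor -18·m^2 + 9·m·r + 27·r^2 + 30·r + 8.
The cofactor groups again: -18·m^2 + 9·m·r + 27·r^2 + 30·r + 8 = -3·m·(6·m - 9·r - 4) + (-3·r - 2)·(6·m - 9·r - 4); both groups contain (6·m - 9·r - 4), giving -(3·m + 3·r + 2)·(6·m - 9·r - 4).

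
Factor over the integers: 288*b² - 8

Pull out the common factor 8; 36*b² - 1 is a difference of squares.

8*(6*b + 1)*(6*b - 1)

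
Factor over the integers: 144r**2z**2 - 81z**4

Factor out 9z**2, leaving 16r**2 - 9z**2, which is a difference of two squares.

9z**2(4r + 3z)(4r - 3z)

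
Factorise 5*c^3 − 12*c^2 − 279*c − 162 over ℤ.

(5*c + 3)*(c + 6)*(c − 9)

Trying the rational-root candidates, c = 9 is a root, giving the factor (c − 9) and quotient 5*c^2 + 33*c + 18.
The remaining quadratic factors as (5*c + 3)(c + 6).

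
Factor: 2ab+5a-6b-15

Group as (2ab+5a) + (-6b-15) = a(2b+5) - 3(2b+5).
Both groups share the factor (2b+5).

(2b+5)(a-3)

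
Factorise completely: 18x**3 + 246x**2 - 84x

6x(3x - 1)(x + 14)

Pull out the common factor 6x, then factor the remaining trinomial.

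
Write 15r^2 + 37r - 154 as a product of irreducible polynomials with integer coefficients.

Need a pair with product 15·(-154) = -2310 and sum 37: that's 70 and -33.
Split the middle term: 15r^2 + 70r - 33r - 154 = 5r(3r + 14) - 11(3r + 14).

(3r + 14)(5r - 11)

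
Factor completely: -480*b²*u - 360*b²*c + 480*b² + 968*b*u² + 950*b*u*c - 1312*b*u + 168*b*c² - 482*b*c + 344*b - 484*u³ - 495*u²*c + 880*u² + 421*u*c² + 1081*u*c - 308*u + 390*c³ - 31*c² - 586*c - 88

Group: 10*b*(-48*b*u - 36*b*c + 48*b + 44*u² - 7*u*c - 88*u - 30*c² + 7*c + 44) + (-11*u - 13*c - 2)*(-48*b*u - 36*b*c + 48*b + 44*u² - 7*u*c - 88*u - 30*c² + 7*c + 44); both groups contain (-48*b*u - 36*b*c + 48*b + 44*u² - 7*u*c - 88*u - 30*c² + 7*c + 44), so (10*b - 11*u - 13*c - 2) is a factor with cofactor -48*b*u - 36*b*c + 48*b + 44*u² - 7*u*c - 88*u - 30*c² + 7*c + 44.
The cofactor groups again: -48*b*u - 36*b*c + 48*b + 44*u² - 7*u*c - 88*u - 30*c² + 7*c + 44 = -12*b*(4*u + 3*c - 4) + (11*u - 10*c - 11)*(4*u + 3*c - 4); both groups contain (4*u + 3*c - 4), giving -(12*b - 11*u + 10*c + 11)*(4*u + 3*c - 4).

-(10*b - 11*u - 13*c - 2)*(12*b - 11*u + 10*c + 11)*(4*u + 3*c - 4)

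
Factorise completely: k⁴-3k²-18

(k²+3)(k²-6)

Substitute u = k² to get a quadratic in u, then factor.
k²-6 is irreducible over ℤ (6 is not a perfect square).
k²+3 is irreducible over ℤ (always positive, so no real roots).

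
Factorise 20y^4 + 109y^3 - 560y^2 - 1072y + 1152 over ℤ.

(4y + 9)(5y - 4)(y + 8)(y - 4)

By the rational root theorem, y = 4 is a root, so (y - 4) is a factor; dividing leaves 20y^3 + 189y^2 + 196y - 288.
Then y = -9/4 is a root, so (4y + 9) is a factor; dividing leaves 5y^2 + 36y - 32.
The remaining quadratic factors as (5y - 4)(y + 8).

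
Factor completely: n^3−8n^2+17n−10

Among the possible rational roots, n = 2 is a root, so (n−2) is a factor; dividing leaves n^2−6n+5.
The remaining quadratic factors as (n−5)(n−1).

(n−1)(n−2)(n−5)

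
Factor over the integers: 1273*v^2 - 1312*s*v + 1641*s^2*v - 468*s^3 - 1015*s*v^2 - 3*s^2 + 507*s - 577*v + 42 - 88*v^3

-(12*s - 11*v + 1)*(13*s + v - 14)*(3*s - 8*v + 3)

Group: 3*s*(-156*s^2 + 131*s*v + 155*s + 11*v^2 - 155*v + 14) + (-8*v + 3)*(-156*s^2 + 131*s*v + 155*s + 11*v^2 - 155*v + 14); both groups contain (-156*s^2 + 131*s*v + 155*s + 11*v^2 - 155*v + 14), so (3*s - 8*v + 3) is a factor with cofactor -156*s^2 + 131*s*v + 155*s + 11*v^2 - 155*v + 14.
The cofactor groups again: -156*s^2 + 131*s*v + 155*s + 11*v^2 - 155*v + 14 = -13*s*(12*s - 11*v + 1) + (-v + 14)*(12*s - 11*v + 1); both groups contain (12*s - 11*v + 1), giving -(13*s + v - 14)*(12*s - 11*v + 1).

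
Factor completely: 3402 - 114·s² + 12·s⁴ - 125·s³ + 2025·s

Testing divisors of the constant over divisors of the leading coefficient, s = -9/4 is a root, so (4·s + 9) divides it; the quotient is 3·s³ - 38·s² + 57·s + 378.
Next, s = 9 is a root, so (s - 9) divides it; the quotient is 3·s² - 11·s - 42.
The remaining quadratic factors as (3·s + 7)(s - 6).

(3·s + 7)·(4·s + 9)·(s - 6)·(s - 9)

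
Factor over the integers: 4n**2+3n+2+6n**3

Group as (6n**3+3n) + (4n**2+2) = 3n(2n**2+1) + 2(2n**2+1).
Both groups share the factor (2n**2+1).

(3n+2)(2n**2+1)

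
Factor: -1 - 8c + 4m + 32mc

(4m - 1)(8c + 1)

Group as (32mc + 4m) + (-8c - 1) = 4m(8c + 1) - (8c + 1).
Both groups share the factor (8c + 1).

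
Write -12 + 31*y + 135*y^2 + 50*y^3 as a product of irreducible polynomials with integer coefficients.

(2*y + 1)*(5*y + 12)*(5*y - 1)

Testing divisors of the constant over divisors of the leading coefficient, y = -1/2 is a root, giving the factor (2*y + 1) and quotient 25*y^2 + 55*y - 12.
The remaining quadratic factors as (5*y - 1)(5*y + 12).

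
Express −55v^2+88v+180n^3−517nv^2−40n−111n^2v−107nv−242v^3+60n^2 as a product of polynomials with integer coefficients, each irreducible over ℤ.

(12n+11v+8)(3n+2v−1)(5n−11v)

Group: 5n(36n^2+57nv+12n+22v^2+5v−8) − 11v(36n^2+57nv+12n+22v^2+5v−8); both groups contain (36n^2+57nv+12n+22v^2+5v−8), so (5n−11v) is a factor with cofactor 36n^2+57nv+12n+22v^2+5v−8.
The cofactor groups again: 36n^2+57nv+12n+22v^2+5v−8 = 12n(3n+2v−1) + (11v+8)(3n+2v−1); both groups contain (3n+2v−1), giving (12n+11v+8)(3n+2v−1).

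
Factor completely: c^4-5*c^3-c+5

Group as (c^4-c) + (-5*c^3+5) = c*(c^3-1) - 5*(c^3-1).
Both groups share the factor (c^3-1).

(c-1)*(c-5)*(c^2+c+1)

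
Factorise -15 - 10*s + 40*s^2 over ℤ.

Pull out the common factor 5, then factor the remaining trinomial.

5*(2*s + 1)*(4*s - 3)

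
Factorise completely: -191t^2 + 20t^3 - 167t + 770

(4t - 7)(5t + 11)(t - 10)

Trying the rational-root candidates, t = -11/5 is a root, so (5t + 11) divides it; the quotient is 4t^2 - 47t + 70.
The remaining quadratic factors as (t - 10)(4t - 7).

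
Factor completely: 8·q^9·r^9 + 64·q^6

Pull out the common factor 8·q^6, leaving q^3·r^9 + 8.
Recognize a sum of cubes with the parts 2 and q·r^3.

8·q^6·(q·r^3 + 2)·(q^2·r^6 − 2·q·r^3 + 4)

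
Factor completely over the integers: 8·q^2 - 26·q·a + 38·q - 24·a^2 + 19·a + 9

(2·q - 8·a + 9)·(4·q + 3·a + 1)

Group: 2·q·(4·q + 3·a + 1) + (-8·a + 9)·(4·q + 3·a + 1); both groups contain (4·q + 3·a + 1).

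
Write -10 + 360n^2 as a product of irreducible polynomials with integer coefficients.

Pull out the common factor 10; 36n^2 - 1 is a difference of squares.

10(6n + 1)(6n - 1)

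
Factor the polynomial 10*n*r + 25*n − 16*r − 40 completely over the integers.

(2*r + 5)*(5*n − 8)

Group as (10*n*r + 25*n) + (−16*r − 40) = 5*n*(2*r + 5) − 8*(2*r + 5).
Both groups share the factor (2*r + 5).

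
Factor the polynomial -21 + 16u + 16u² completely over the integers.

Need a pair with product 16·(-21) = -336 and sum 16: that's -12 and 28.
Split the middle term: 16u² - 12u + 28u - 21 = 4u(4u - 3) + 7(4u - 3).

(4u + 7)(4u - 3)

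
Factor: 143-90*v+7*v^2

Need a pair with product 7·143 = 1001 and sum -90: that's -13 and -77.
Split the middle term: 7*v^2-13*v - 77*v+143 = v*(7*v-13) - 11*(7*v-13).

(7*v-13)*(v-11)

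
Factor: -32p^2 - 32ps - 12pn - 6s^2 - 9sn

-(8p + 2s + 3n)(4p + 3s)

Group: -8p(4p + 3s) + (-2s - 3n)(4p + 3s); both groups contain (4p + 3s).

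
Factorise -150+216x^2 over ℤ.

Factor out 6, leaving 36x^2-25, which is a difference of two squares.

6(6x+5)(6x-5)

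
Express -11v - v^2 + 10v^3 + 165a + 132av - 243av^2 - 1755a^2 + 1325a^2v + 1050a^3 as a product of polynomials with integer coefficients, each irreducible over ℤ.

(10a - v - 1)(15a - v)(7a + 10v - 11)

Group: 15a(70a^2 + 93av - 117a - 10v^2 + v + 11) - v(70a^2 + 93av - 117a - 10v^2 + v + 11); both groups contain (70a^2 + 93av - 117a - 10v^2 + v + 11), so (15a - v) is a factor with cofactor 70a^2 + 93av - 117a - 10v^2 + v + 11.
The cofactor groups again: 70a^2 + 93av - 117a - 10v^2 + v + 11 = 10a(7a + 10v - 11) + (-v - 1)(7a + 10v - 11); both groups contain (7a + 10v - 11), giving (10a - v - 1)(7a + 10v - 11).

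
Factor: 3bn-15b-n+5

Group as (3bn-15b) + (-n+5) = 3b(n-5) - (n-5).
Both groups share the factor (n-5).

(3b-1)(n-5)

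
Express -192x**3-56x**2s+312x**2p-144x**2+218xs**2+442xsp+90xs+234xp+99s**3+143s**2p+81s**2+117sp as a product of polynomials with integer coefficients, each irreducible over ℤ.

-(8x-9s-13p)(12x+11s+9)(2x+s)

Group: 12x(-16x**2+10xs+26xp+9s**2+13sp) + (11s+9)(-16x**2+10xs+26xp+9s**2+13sp); both groups contain (-16x**2+10xs+26xp+9s**2+13sp), so (12x+11s+9) is a factor with cofactor -16x**2+10xs+26xp+9s**2+13sp.
The cofactor groups again: -16x**2+10xs+26xp+9s**2+13sp = -2x(8x-9s-13p) - s(8x-9s-13p); both groups contain (8x-9s-13p), giving -(2x+s)(8x-9s-13p).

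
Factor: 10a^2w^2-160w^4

10w^2(a+4w)(a-4w)

Factor out 10w^2, leaving a^2-16w^2, which is a difference of two squares.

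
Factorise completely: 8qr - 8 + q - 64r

Group as (8qr + q) + (-64r - 8) = q(8r + 1) - 8(8r + 1).
Both groups share the factor (8r + 1).

(8r + 1)(q - 8)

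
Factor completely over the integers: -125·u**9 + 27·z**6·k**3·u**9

u**9·(3·z**2·k - 5)·(9·z**4·k**2 + 15·z**2·k + 25)

Factor out u**9 first: what remains is 27·z**6·k**3 - 125.
Recognize a difference of cubes with the parts 3·z**2·k and 5.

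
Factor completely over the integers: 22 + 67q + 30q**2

Need a pair with product 30·22 = 660 and sum 67: that's 12 and 55.
Split the middle term: 30q**2 + 12q + 55q + 22 = 6q(5q + 2) + 11(5q + 2).

(5q + 2)(6q + 11)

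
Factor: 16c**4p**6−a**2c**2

−c**2(a+4cp**3)(a−4cp**3)

Every term has a factor of c**2; factoring it out leaves −a**2+16c**2p**6.
Recognize a difference of squares with the parts 4cp**3 and a.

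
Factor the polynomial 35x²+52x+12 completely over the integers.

(5x+6)(7x+2)

Need a pair with product 35·12 = 420 and sum 52: that's 42 and 10.
Split the middle term: 35x²+42x + 10x+12 = 7x(5x+6) + 2(5x+6).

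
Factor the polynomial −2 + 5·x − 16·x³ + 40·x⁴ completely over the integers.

Group as (40·x⁴ + 5·x) + (−16·x³ − 2) = 5·x·(8·x³ + 1) − 2·(8·x³ + 1).
Both groups share the factor (8·x³ + 1).

(2·x + 1)·(5·x − 2)·(4·x² − 2·x + 1)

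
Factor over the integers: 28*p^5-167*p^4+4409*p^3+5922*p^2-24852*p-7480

(4*p+11)*(7*p+2)*(p-2)*(p^2-7*p+170)

By the rational root theorem, p = -11/4 is a root, so (4*p+11) is a factor; dividing leaves 7*p^4-61*p^3+1270*p^2-2012*p-680.
Continuing, p = 2 is a root, giving the factor (p-2) and quotient 7*p^3-47*p^2+1176*p+340.
Then p = -2/7 is a root, so (7*p+2) is a factor; dividing leaves p^2-7*p+170.
The quadratic p^2-7*p+170 has discriminant -631 < 0 and is irreducible over ℤ.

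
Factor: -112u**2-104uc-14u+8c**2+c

Group: -14u(8u+8c+1) + c(8u+8c+1); both groups contain (8u+8c+1).

-(14u-c)(8u+8c+1)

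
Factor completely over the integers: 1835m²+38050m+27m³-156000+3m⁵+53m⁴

Among the possible rational roots, m = -13 is a root, so (m+13) is a factor; dividing leaves 3m⁴+14m³-155m²+3850m-12000.
Then m = 10/3 is a root, so (3m-10) divides it; the quotient is m³+8m²-25m+1200.
Continuing, m = -15 is a root, so (m+15) divides it; the quotient is m²-7m+80.
The quadratic m²-7m+80 has discriminant -271 < 0 and is irreducible over ℤ.

(3m-10)(m+13)(m+15)(m²-7m+80)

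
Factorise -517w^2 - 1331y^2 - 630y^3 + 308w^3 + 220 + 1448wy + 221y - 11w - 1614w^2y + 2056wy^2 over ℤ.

(11w - 5y - 11)(4w - 14y - 5)(7w - 9y + 4)

Group: 7w(44w^2 - 174wy - 99w + 70y^2 + 179y + 55) + (-9y + 4)(44w^2 - 174wy - 99w + 70y^2 + 179y + 55); both groups contain (44w^2 - 174wy - 99w + 70y^2 + 179y + 55), so (7w - 9y + 4) is a factor with cofactor 44w^2 - 174wy - 99w + 70y^2 + 179y + 55.
The cofactor groups again: 44w^2 - 174wy - 99w + 70y^2 + 179y + 55 = 11w(4w - 14y - 5) + (-5y - 11)(4w - 14y - 5); both groups contain (4w - 14y - 5), giving (11w - 5y - 11)(4w - 14y - 5).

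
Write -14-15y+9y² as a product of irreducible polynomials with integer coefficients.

(3y+2)(3y-7)

Need a pair with product 9·(-14) = -126 and sum -15: that's -21 and 6.
Split the middle term: 9y²-21y + 6y-14 = 3y(3y-7) + 2(3y-7).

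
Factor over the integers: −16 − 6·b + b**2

Two integers with product −16 and sum −6 are −8 and 2.

(b + 2)·(b − 8)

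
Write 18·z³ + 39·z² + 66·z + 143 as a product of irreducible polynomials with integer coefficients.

Group as (18·z³ + 66·z) + (39·z² + 143) = 6·z·(3·z² + 11) + 13·(3·z² + 11).
Both groups share the factor (3·z² + 11).

(6·z + 13)·(3·z² + 11)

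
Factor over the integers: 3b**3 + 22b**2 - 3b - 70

(3b - 5)(b + 2)(b + 7)

Testing divisors of the constant over divisors of the leading coefficient, b = -2 is a root, giving the factor (b + 2) and quotient 3b**2 + 16b - 35.
The remaining quadratic factors as (b + 7)(3b - 5).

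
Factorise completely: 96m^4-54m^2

6m^2(4m+3)(4m-3)

Every term has a factor of 6m^2. Then 16m^2-9 = (4m)² − (3)².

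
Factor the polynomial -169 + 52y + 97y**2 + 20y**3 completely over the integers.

Trying the rational-root candidates, y = 1 is a root, giving the factor (y - 1) and quotient 20y**2 + 117y + 169.
The remaining quadratic factors as (5y + 13)(4y + 13).

(4y + 13)(5y + 13)(y - 1)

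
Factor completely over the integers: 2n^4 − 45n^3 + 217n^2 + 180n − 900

By the rational root theorem, n = 2 is a root, so (n − 2) is a factor; dividing leaves 2n^3 − 41n^2 + 135n + 450.
Next, n = 15 is a root, so (n − 15) is a factor; dividing leaves 2n^2 − 11n − 30.
The remaining quadratic factors as (n + 2)(2n − 15).

(2n − 15)(n + 2)(n − 15)(n − 2)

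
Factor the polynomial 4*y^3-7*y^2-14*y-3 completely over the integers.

(4*y+1)*(y+1)*(y-3)

Among the possible rational roots, y = -1 is a root, so (y+1) is a factor; dividing leaves 4*y^2-11*y-3.
The remaining quadratic factors as (y-3)(4*y+1).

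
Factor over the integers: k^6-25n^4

Recognize a difference of squares with the parts k^3 and 5n^2.

(k^3+5n^2)(k^3-5n^2)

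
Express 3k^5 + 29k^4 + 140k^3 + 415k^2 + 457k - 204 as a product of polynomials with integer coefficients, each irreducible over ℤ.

(3k - 1)(k + 3)(k + 4)(k^2 + 3k + 17)

Testing divisors of the constant over divisors of the leading coefficient, k = -4 is a root, so (k + 4) is a factor; dividing leaves 3k^4 + 17k^3 + 72k^2 + 127k - 51.
Next, k = 1/3 is a root, so (3k - 1) divides it; the quotient is k^3 + 6k^2 + 26k + 51.
Next, k = -3 is a root, giving the factor (k + 3) and quotient k^2 + 3k + 17.
The quadratic k^2 + 3k + 17 has discriminant -59 < 0 and is irreducible over ℤ.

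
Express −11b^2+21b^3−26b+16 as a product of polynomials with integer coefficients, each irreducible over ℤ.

(3b−2)(7b+8)(b−1)

By the rational root theorem, b = −8/7 is a root, giving the factor (7b+8) and quotient 3b^2−5b+2.
The remaining quadratic factors as (3b−2)(b−1).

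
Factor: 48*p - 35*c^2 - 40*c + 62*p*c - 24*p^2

-(6*p - 5*c)*(4*p - 7*c - 8)

Group: -6*p*(4*p - 7*c - 8) + 5*c*(4*p - 7*c - 8); both groups contain (4*p - 7*c - 8).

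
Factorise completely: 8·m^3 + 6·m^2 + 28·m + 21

Group as (8·m^3 + 28·m) + (6·m^2 + 21) = 4·m·(2·m^2 + 7) + 3·(2·m^2 + 7).
Both groups share the factor (2·m^2 + 7).

(4·m + 3)·(2·m^2 + 7)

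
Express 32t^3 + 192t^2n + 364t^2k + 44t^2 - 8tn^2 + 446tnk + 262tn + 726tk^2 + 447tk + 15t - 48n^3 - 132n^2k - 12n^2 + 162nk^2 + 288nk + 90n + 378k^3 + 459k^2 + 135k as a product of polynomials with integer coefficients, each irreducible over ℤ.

Group: 4t(8t^2 + 44tn + 79tk + 5t - 24n^2 + 6nk + 30n + 63k^2 + 45k) + (2n + 6k + 3)(8t^2 + 44tn + 79tk + 5t - 24n^2 + 6nk + 30n + 63k^2 + 45k); both groups contain (8t^2 + 44tn + 79tk + 5t - 24n^2 + 6nk + 30n + 63k^2 + 45k), so (4t + 2n + 6k + 3) is a factor with cofactor 8t^2 + 44tn + 79tk + 5t - 24n^2 + 6nk + 30n + 63k^2 + 45k.
The cofactor groups again: 8t^2 + 44tn + 79tk + 5t - 24n^2 + 6nk + 30n + 63k^2 + 45k = t(8t - 4n + 7k + 5) + (6n + 9k)(8t - 4n + 7k + 5); both groups contain (8t - 4n + 7k + 5), giving (t + 6n + 9k)(8t - 4n + 7k + 5).

(4t + 2n + 6k + 3)(8t - 4n + 7k + 5)(t + 6n + 9k)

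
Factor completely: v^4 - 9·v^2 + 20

Substitute u = v^2 to get a quadratic in u, then factor.
v^2 - 4 is a difference of squares.
v^2 - 5 is irreducible over ℤ (5 is not a perfect square).

(v + 2)·(v - 2)·(v^2 - 5)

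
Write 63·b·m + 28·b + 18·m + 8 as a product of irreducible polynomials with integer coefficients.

Group as (63·b·m + 28·b) + (18·m + 8) = 7·b·(9·m + 4) + 2·(9·m + 4).
Both groups share the factor (9·m + 4).

(7·b + 2)·(9·m + 4)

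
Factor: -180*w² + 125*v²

Every term has a factor of 5. Then 25*v² - 36*w² = (5*v)² − (6*w)².

5*(5*v + 6*w)*(5*v - 6*w)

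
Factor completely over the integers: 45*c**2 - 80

Every term has a factor of 5. Then 9*c**2 - 16 = (3*c)² − (4)².

5*(3*c + 4)*(3*c - 4)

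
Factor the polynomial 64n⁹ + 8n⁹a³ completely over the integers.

8n⁹(a + 2)(a² - 2a + 4)

Factor out 8n⁹ first: what remains is a³ + 8.
Recognize a sum of cubes with the parts 2 and a.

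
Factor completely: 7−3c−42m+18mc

(3c−7)(6m−1)

Group as (18mc−42m) + (−3c+7) = 6m(3c−7) − (3c−7).
Both groups share the factor (3c−7).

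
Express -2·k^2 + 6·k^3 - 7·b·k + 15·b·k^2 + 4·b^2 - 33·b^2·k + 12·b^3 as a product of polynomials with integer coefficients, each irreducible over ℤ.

Group: 3·b·(4·b^2 - 7·b·k - 2·k^2) + (-3·k + 1)·(4·b^2 - 7·b·k - 2·k^2); both groups contain (4·b^2 - 7·b·k - 2·k^2), so (3·b - 3·k + 1) is a factor with cofactor 4·b^2 - 7·b·k - 2·k^2.
The cofactor groups again: 4·b^2 - 7·b·k - 2·k^2 = 4·b·(b - 2·k) + k·(b - 2·k); both groups contain (b - 2·k), giving (4·b + k)·(b - 2·k).

(3·b - 3·k + 1)·(4·b + k)·(b - 2·k)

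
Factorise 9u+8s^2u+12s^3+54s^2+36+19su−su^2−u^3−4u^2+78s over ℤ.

(2s+u+3)(2s+u+4)(3s−u+3)

Group: 3s(4s^2+4su+14s+u^2+7u+12) + (−u+3)(4s^2+4su+14s+u^2+7u+12); both groups contain (4s^2+4su+14s+u^2+7u+12), so (3s−u+3) is a factor with cofactor 4s^2+4su+14s+u^2+7u+12.
The cofactor groups again: 4s^2+4su+14s+u^2+7u+12 = 2s(2s+u+3) + (u+4)(2s+u+3); both groups contain (2s+u+3), giving (2s+u+4)(2s+u+3).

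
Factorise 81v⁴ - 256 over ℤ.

(3v + 4)(3v - 4)(9v² + 16)

Difference of squares twice: with A = 3v and B = 4, A⁴ − B⁴ = (A² − B²)(A² + B²), and A² − B² factors again.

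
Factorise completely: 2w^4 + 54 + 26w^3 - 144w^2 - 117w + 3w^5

(3w - 1)(w + 1)(w - 3)(w^2 + 3w + 18)

Trying the rational-root candidates, w = 1/3 is a root, giving the factor (3w - 1) and quotient w^4 + w^3 + 9w^2 - 45w - 54.
Next, w = -1 is a root, so (w + 1) is a factor; dividing leaves w^3 + 9w - 54.
Then w = 3 is a root, so (w - 3) is a factor; dividing leaves w^2 + 3w + 18.
The quadratic w^2 + 3w + 18 has discriminant -63 < 0 and is irreducible over ℤ.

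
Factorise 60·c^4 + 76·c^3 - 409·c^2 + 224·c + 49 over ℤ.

Among the possible rational roots, c = -7/2 is a root, so (2·c + 7) is a factor; dividing leaves 30·c^3 - 67·c^2 + 30·c + 7.
Next, c = -1/6 is a root, so (6·c + 1) is a factor; dividing leaves 5·c^2 - 12·c + 7.
The remaining quadratic factors as (c - 1)(5·c - 7).

(2·c + 7)·(5·c - 7)·(6·c + 1)·(c - 1)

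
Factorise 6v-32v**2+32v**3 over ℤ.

2v(4v-1)(4v-3)

Pull out the common factor 2v, then factor the remaining trinomial.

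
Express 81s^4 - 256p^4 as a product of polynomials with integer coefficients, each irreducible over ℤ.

(3s - 4p)(3s + 4p)(9s^2 + 16p^2)

Difference of squares twice: with A = 3s and B = 4p, A⁴ − B⁴ = (A² − B²)(A² + B²), and A² − B² factors again.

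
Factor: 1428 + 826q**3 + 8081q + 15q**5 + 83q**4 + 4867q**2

(3q + 7)(5q + 1)(q + 4)(q**2 − q + 51)

Among the possible rational roots, q = −7/3 is a root, so (3q + 7) divides it; the quotient is 5q**4 + 16q**3 + 238q**2 + 1067q + 204.
Continuing, q = −4 is a root, giving the factor (q + 4) and quotient 5q**3 − 4q**2 + 254q + 51.
Continuing, q = −1/5 is a root, so (5q + 1) is a factor; dividing leaves q**2 − q + 51.
The quadratic q**2 − q + 51 has discriminant −203 < 0 and is irreducible over ℤ.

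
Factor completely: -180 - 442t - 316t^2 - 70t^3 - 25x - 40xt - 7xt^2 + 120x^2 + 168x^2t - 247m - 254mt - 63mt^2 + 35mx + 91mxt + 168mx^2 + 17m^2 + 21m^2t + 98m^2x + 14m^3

(2m + 8x + 5t + 9)(7m + 7t + 5)(m + 3x - 2t - 4)

Group: m(14m^2 + 56mx + 49mt + 73m + 56xt + 40x + 35t^2 + 88t + 45) + (3x - 2t - 4)(14m^2 + 56mx + 49mt + 73m + 56xt + 40x + 35t^2 + 88t + 45); both groups contain (14m^2 + 56mx + 49mt + 73m + 56xt + 40x + 35t^2 + 88t + 45), so (m + 3x - 2t - 4) is a factor with cofactor 14m^2 + 56mx + 49mt + 73m + 56xt + 40x + 35t^2 + 88t + 45.
The cofactor groups again: 14m^2 + 56mx + 49mt + 73m + 56xt + 40x + 35t^2 + 88t + 45 = 2m(7m + 7t + 5) + (8x + 5t + 9)(7m + 7t + 5); both groups contain (7m + 7t + 5), giving (2m + 8x + 5t + 9)(7m + 7t + 5).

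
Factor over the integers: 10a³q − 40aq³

Pull out the common factor 10aq; a² − 4q² is a difference of squares.

10aq(a + 2q)(a − 2q)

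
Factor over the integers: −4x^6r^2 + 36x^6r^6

Every term has a factor of 4x^6r^2; factoring it out leaves 9r^4 − 1.
Recognize a difference of squares with the parts 3r^2 and 1.

4r^2x^6(3r^2 + 1)(3r^2 − 1)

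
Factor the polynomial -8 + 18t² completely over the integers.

2(3t + 2)(3t - 2)

Every term has a factor of 2. Then 9t² - 4 = (3t)² − (2)².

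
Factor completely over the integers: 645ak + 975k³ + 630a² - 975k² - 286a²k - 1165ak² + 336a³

(6a - 5k)(7a + 13k)(8a - 15k + 15)

Group: 7a(48a² - 130ak + 90a + 75k² - 75k) + 13k(48a² - 130ak + 90a + 75k² - 75k); both groups contain (48a² - 130ak + 90a + 75k² - 75k), so (7a + 13k) is a factor with cofactor 48a² - 130ak + 90a + 75k² - 75k.
The cofactor groups again: 48a² - 130ak + 90a + 75k² - 75k = 8a(6a - 5k) + (-15k + 15)(6a - 5k); both groups contain (6a - 5k), giving (8a - 15k + 15)(6a - 5k).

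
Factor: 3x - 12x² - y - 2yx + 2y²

Group: 2y(y - 3x) + (4x - 1)(y - 3x); both groups contain (y - 3x).

(y - 3x)(2y + 4x - 1)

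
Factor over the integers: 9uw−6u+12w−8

Group as (9uw−6u) + (12w−8) = 3u(3w−2) + 4(3w−2).
Both groups share the factor (3w−2).

(3u+4)(3w−2)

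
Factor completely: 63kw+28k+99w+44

Group as (63kw+28k) + (99w+44) = 7k(9w+4) + 11(9w+4).
Both groups share the factor (9w+4).

(7k+11)(9w+4)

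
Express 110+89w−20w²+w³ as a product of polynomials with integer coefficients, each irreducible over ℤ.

(w+1)(w−10)(w−11)

Trying the rational-root candidates, w = −1 is a root, so (w+1) divides it; the quotient is w²−21w+110.
The remaining quadratic factors as (w−10)(w−11).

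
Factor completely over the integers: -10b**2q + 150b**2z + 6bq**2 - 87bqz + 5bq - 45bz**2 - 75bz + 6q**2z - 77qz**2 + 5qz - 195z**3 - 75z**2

-(10b - 6q - 13z - 5)(b + z)(q - 15z)

Group: b(-10bq + 150bz + 6q**2 - 77qz + 5q - 195z**2 - 75z) + z(-10bq + 150bz + 6q**2 - 77qz + 5q - 195z**2 - 75z); both groups contain (-10bq + 150bz + 6q**2 - 77qz + 5q - 195z**2 - 75z), so (b + z) is a factor with cofactor -10bq + 150bz + 6q**2 - 77qz + 5q - 195z**2 - 75z.
The cofactor groups again: -10bq + 150bz + 6q**2 - 77qz + 5q - 195z**2 - 75z = -q(10b - 6q - 13z - 5) + 15z(10b - 6q - 13z - 5); both groups contain (10b - 6q - 13z - 5), giving -(q - 15z)(10b - 6q - 13z - 5).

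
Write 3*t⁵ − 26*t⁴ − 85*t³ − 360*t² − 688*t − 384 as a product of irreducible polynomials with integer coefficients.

Testing divisors of the constant over divisors of the leading coefficient, t = 12 is a root, so (t − 12) is a factor; dividing leaves 3*t⁴ + 10*t³ + 35*t² + 60*t + 32.
Next, t = −4/3 is a root, giving the factor (3*t + 4) and quotient t³ + 2*t² + 9*t + 8.
Then t = −1 is a root, giving the factor (t + 1) and quotient t² + t + 8.
The quadratic t² + t + 8 has discriminant −31 < 0 and is irreducible over ℤ.

(3*t + 4)*(t + 1)*(t − 12)*(t² + t + 8)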